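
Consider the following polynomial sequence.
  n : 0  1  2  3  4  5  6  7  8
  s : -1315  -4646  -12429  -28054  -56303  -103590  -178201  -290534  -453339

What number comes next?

D1: -3331, -7783, -15625, -28249, -47287, -74611, -112333, -162805
D2: -4452, -7842, -12624, -19038, -27324, -37722, -50472
D3: -3390, -4782, -6414, -8286, -10398, -12750
D4: -1392, -1632, -1872, -2112, -2352
D5: -240, -240, -240, -240
Constant fifth difference = -240, so extend:
-2352 − 240 = -2592;  -12750 − 2592 = -15342;  -50472 − 15342 = -65814;  -162805 − 65814 = -228619;  -453339 − 228619 = -681958

-681958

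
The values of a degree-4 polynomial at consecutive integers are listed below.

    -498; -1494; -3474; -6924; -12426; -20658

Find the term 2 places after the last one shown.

-48504

Δ: -996, -1980, -3450, -5502, -8232
Δ²: -984, -1470, -2052, -2730
Δ³: -486, -582, -678
Δ⁴: -96, -96
Fourth differences constant at -96.
-678 − 96 = -774;  -2730 − 774 = -3504;  -8232 − 3504 = -11736;  -20658 − 11736 = -32394
-774 − 96 = -870;  -3504 − 870 = -4374;  -11736 − 4374 = -16110;  -32394 − 16110 = -48504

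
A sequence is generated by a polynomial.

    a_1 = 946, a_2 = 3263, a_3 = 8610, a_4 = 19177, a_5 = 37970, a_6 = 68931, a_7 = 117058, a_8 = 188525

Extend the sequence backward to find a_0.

165

First differences: 2317  5347  10567  18793  30961  48127  71467
Second differences: 3030  5220  8226  12168  17166  23340
Third differences: 2190  3006  3942  4998  6174
Fourth differences: 816  936  1056  1176
Fifth differences: 120  120  120
The fifth differences are constant at 120.
Work back: 816 − 120 = 696;  2190 − 696 = 1494;  3030 − 1494 = 1536;  2317 − 1536 = 781;  946 − 781 = 165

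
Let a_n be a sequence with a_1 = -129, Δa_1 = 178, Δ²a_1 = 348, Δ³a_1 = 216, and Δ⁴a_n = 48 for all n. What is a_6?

Build the table forward from the leading diagonal:
Fourth differences: 48, 48, 48, 48, 48, 48
Third differences: 216, 264, 312, 360, 408, 456
Second differences: 348, 564, 828, 1140, 1500, 1908
First differences: 178, 526, 1090, 1918, 3058, 4558
a: -129, 49, 575, 1665, 3583, 6641

6641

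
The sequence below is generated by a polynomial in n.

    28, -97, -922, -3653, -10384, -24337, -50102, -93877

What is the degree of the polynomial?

5

-125, -825, -2731, -6731, -13953, -25765, -43775
-700, -1906, -4000, -7222, -11812, -18010
-1206, -2094, -3222, -4590, -6198
-888, -1128, -1368, -1608
-240, -240, -240
The fifth differences are constant, so the polynomial has degree 5.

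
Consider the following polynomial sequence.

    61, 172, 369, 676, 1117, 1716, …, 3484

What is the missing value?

Using the first 6 terms:
Δ: 111  197  307  441  599
Δ²: 86  110  134  158
Δ³: 24  24  24
Constant third difference = 24.
Extend forward: 158 + 24 = 182;  599 + 182 = 781;  1716 + 781 = 2497

2497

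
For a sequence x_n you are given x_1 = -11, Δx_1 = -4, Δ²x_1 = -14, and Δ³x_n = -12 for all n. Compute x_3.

Build the table forward from the leading diagonal:
Δ³: -12, -12, -12
Δ²: -14, -26, -38
Δ: -4, -18, -44
x: -11, -15, -33

-33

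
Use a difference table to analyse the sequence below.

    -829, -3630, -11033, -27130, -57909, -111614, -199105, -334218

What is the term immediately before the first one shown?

Δ: -2801  -7403  -16097  -30779  -53705  -87491  -135113
Δ²: -4602  -8694  -14682  -22926  -33786  -47622
Δ³: -4092  -5988  -8244  -10860  -13836
Δ⁴: -1896  -2256  -2616  -2976
Δ⁵: -360  -360  -360
The fifth differences are constant at -360.
Work back: -1896 + 360 = -1536;  -4092 + 1536 = -2556;  -4602 + 2556 = -2046;  -2801 + 2046 = -755;  -829 + 755 = -74

-74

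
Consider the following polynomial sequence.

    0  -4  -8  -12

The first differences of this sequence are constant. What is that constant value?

First differences: -4, -4, -4

-4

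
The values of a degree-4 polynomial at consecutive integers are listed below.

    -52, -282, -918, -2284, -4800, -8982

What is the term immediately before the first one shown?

0

First differences: -230, -636, -1366, -2516, -4182
Second differences: -406, -730, -1150, -1666
Third differences: -324, -420, -516
Fourth differences: -96, -96
The fourth differences are constant at -96.
Work back: -324 + 96 = -228;  -406 + 228 = -178;  -230 + 178 = -52;  -52 + 52 = 0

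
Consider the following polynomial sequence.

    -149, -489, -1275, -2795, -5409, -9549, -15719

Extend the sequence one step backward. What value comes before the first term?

-39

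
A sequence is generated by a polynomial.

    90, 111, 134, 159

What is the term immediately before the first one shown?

71

Δ: 21, 23, 25
Δ²: 2, 2
The second differences are constant at 2.
Work back: 21 − 2 = 19;  90 − 19 = 71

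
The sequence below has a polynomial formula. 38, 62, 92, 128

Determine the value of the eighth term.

332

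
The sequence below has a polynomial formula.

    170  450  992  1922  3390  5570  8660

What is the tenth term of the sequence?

25730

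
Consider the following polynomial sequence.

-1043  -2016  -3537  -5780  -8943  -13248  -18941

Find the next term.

-26292

First differences: -973, -1521, -2243, -3163, -4305, -5693
Second differences: -548, -722, -920, -1142, -1388
Third differences: -174, -198, -222, -246
Fourth differences: -24, -24, -24
The fourth differences are constant (-24).
-246 − 24 = -270;  -1388 − 270 = -1658;  -5693 − 1658 = -7351;  -18941 − 7351 = -26292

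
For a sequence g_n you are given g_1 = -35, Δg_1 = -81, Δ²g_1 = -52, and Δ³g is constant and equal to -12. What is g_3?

Build the table forward from the leading diagonal:
Third differences: -12  -12  -12
Second differences: -52  -64  -76
First differences: -81  -133  -197
g: -35  -116  -249

-249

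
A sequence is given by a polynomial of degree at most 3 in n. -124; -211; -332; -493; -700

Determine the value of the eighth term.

-1657

-87 , -121 , -161 , -207
-34 , -40 , -46
-6 , -6
The third differences are constant (-6).
-46 − 6 = -52;  -207 − 52 = -259;  -700 − 259 = -959
-52 − 6 = -58;  -259 − 58 = -317;  -959 − 317 = -1276
-58 − 6 = -64;  -317 − 64 = -381;  -1276 − 381 = -1657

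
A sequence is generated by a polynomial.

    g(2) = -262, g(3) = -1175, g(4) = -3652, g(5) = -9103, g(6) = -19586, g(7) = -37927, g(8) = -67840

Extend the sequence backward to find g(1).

-31

D1: -913  -2477  -5451  -10483  -18341  -29913
D2: -1564  -2974  -5032  -7858  -11572
D3: -1410  -2058  -2826  -3714
D4: -648  -768  -888
D5: -120  -120
The fifth differences are constant at -120.
Work back: -648 + 120 = -528;  -1410 + 528 = -882;  -1564 + 882 = -682;  -913 + 682 = -231;  -262 + 231 = -31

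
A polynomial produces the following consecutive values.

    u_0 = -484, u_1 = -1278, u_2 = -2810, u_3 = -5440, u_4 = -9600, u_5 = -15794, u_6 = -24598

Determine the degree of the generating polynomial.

First differences: -794, -1532, -2630, -4160, -6194, -8804
Second differences: -738, -1098, -1530, -2034, -2610
Third differences: -360, -432, -504, -576
Fourth differences: -72, -72, -72
The fourth differences are constant, so the polynomial has degree 4.

4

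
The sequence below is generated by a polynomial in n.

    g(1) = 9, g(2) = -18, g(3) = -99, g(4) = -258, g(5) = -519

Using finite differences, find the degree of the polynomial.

3

First differences: -27, -81, -159, -261
Second differences: -54, -78, -102
Third differences: -24, -24
The third differences are constant, so the polynomial has degree 3.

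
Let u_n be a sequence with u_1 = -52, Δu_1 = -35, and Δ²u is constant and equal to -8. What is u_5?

Build the table forward from the leading diagonal:
Second differences: -8  -8  -8  -8  -8
First differences: -35  -43  -51  -59  -67
u: -52  -87  -130  -181  -240

-240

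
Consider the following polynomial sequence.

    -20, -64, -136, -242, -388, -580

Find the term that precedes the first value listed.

D1: -44, -72, -106, -146, -192
D2: -28, -34, -40, -46
D3: -6, -6, -6
The third differences are constant at -6.
Work back: -28 + 6 = -22;  -44 + 22 = -22;  -20 + 22 = 2

2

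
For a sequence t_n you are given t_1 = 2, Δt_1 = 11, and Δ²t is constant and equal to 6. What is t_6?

Build the table forward from the leading diagonal:
Δ²: 6  6  6  6  6  6
Δ: 11  17  23  29  35  41
t: 2  13  30  53  82  117

117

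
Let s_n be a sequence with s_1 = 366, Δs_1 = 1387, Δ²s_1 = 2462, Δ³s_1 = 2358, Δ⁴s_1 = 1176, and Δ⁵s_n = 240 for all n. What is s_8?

Build the table forward from the leading diagonal:
Δ⁵: 240, 240, 240, 240, 240, 240, 240, 240
Δ⁴: 1176, 1416, 1656, 1896, 2136, 2376, 2616, 2856
Δ³: 2358, 3534, 4950, 6606, 8502, 10638, 13014, 15630
Δ²: 2462, 4820, 8354, 13304, 19910, 28412, 39050, 52064
Δ: 1387, 3849, 8669, 17023, 30327, 50237, 78649, 117699
s: 366, 1753, 5602, 14271, 31294, 61621, 111858, 190507

190507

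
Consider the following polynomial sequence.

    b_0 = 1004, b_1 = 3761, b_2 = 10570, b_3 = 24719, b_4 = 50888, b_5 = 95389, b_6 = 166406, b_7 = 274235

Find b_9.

First differences: 2757 , 6809 , 14149 , 26169 , 44501 , 71017 , 107829
Second differences: 4052 , 7340 , 12020 , 18332 , 26516 , 36812
Third differences: 3288 , 4680 , 6312 , 8184 , 10296
Fourth differences: 1392 , 1632 , 1872 , 2112
Fifth differences: 240 , 240 , 240
Fifth differences constant at 240.
2112 + 240 = 2352;  10296 + 2352 = 12648;  36812 + 12648 = 49460;  107829 + 49460 = 157289;  274235 + 157289 = 431524
2352 + 240 = 2592;  12648 + 2592 = 15240;  49460 + 15240 = 64700;  157289 + 64700 = 221989;  431524 + 221989 = 653513

653513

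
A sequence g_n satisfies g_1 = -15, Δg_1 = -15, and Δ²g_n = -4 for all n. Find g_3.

Build the table forward from the leading diagonal:
Δ²: -4, -4, -4
Δ: -15, -19, -23
g: -15, -30, -49

-49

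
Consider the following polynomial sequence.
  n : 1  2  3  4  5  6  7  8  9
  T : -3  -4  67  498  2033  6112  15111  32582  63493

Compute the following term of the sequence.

114468

D1: -1  71  431  1535  4079  8999  17471  30911
D2: 72  360  1104  2544  4920  8472  13440
D3: 288  744  1440  2376  3552  4968
D4: 456  696  936  1176  1416
D5: 240  240  240  240
Fifth differences constant at 240.
1416 + 240 = 1656;  4968 + 1656 = 6624;  13440 + 6624 = 20064;  30911 + 20064 = 50975;  63493 + 50975 = 114468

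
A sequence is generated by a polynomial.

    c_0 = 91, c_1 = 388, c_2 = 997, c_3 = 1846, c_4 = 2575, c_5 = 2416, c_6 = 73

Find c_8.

-19709

Δ: 297, 609, 849, 729, -159, -2343
Δ²: 312, 240, -120, -888, -2184
Δ³: -72, -360, -768, -1296
Δ⁴: -288, -408, -528
Δ⁵: -120, -120
Constant fifth difference = -120, so extend:
-528 − 120 = -648;  -1296 − 648 = -1944;  -2184 − 1944 = -4128;  -2343 − 4128 = -6471;  73 − 6471 = -6398
-648 − 120 = -768;  -1944 − 768 = -2712;  -4128 − 2712 = -6840;  -6471 − 6840 = -13311;  -6398 − 13311 = -19709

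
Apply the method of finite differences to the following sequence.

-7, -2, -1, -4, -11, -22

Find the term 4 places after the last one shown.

D1: 5 , 1 , -3 , -7 , -11
D2: -4 , -4 , -4 , -4
The second differences are constant (-4).
-11 − 4 = -15;  -22 − 15 = -37
-15 − 4 = -19;  -37 − 19 = -56
-19 − 4 = -23;  -56 − 23 = -79
-23 − 4 = -27;  -79 − 27 = -106

-106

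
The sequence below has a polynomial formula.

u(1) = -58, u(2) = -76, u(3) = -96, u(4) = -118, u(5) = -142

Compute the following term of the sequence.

Δ: -18 , -20 , -22 , -24
Δ²: -2 , -2 , -2
The second differences are constant (-2).
-24 − 2 = -26;  -142 − 26 = -168

-168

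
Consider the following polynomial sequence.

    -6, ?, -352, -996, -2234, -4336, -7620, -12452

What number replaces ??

-80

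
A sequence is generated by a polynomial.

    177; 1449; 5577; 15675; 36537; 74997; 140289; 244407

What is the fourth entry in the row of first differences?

Δ: 1272, 4128, 10098, 20862, 38460, 65292, 104118
Δ²: 2856, 5970, 10764, 17598, 26832, 38826
Δ³: 3114, 4794, 6834, 9234, 11994
Δ⁴: 1680, 2040, 2400, 2760
Δ⁵: 360, 360, 360

20862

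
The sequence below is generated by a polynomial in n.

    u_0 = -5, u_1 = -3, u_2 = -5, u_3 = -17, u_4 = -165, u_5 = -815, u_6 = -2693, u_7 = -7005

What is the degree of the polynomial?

5

2, -2, -12, -148, -650, -1878, -4312
-4, -10, -136, -502, -1228, -2434
-6, -126, -366, -726, -1206
-120, -240, -360, -480
-120, -120, -120
The fifth differences are constant, so the polynomial has degree 5.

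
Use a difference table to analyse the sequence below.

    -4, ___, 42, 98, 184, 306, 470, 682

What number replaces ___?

10

Using the last 6 terms:
56, 86, 122, 164, 212
30, 36, 42, 48
6, 6, 6
Constant third difference = 6.
Extend backward: 30 − 6 = 24;  56 − 24 = 32;  42 − 32 = 10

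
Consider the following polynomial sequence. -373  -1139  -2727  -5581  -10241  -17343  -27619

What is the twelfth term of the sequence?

-158949

-766 , -1588 , -2854 , -4660 , -7102 , -10276
-822 , -1266 , -1806 , -2442 , -3174
-444 , -540 , -636 , -732
-96 , -96 , -96
The fourth differences are constant (-96).
-732 − 96 = -828;  -3174 − 828 = -4002;  -10276 − 4002 = -14278;  -27619 − 14278 = -41897
-828 − 96 = -924;  -4002 − 924 = -4926;  -14278 − 4926 = -19204;  -41897 − 19204 = -61101
-924 − 96 = -1020;  -4926 − 1020 = -5946;  -19204 − 5946 = -25150;  -61101 − 25150 = -86251
-1020 − 96 = -1116;  -5946 − 1116 = -7062;  -25150 − 7062 = -32212;  -86251 − 32212 = -118463
-1116 − 96 = -1212;  -7062 − 1212 = -8274;  -32212 − 8274 = -40486;  -118463 − 40486 = -158949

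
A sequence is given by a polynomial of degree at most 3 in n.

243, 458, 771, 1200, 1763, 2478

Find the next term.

3363

First differences: 215, 313, 429, 563, 715
Second differences: 98, 116, 134, 152
Third differences: 18, 18, 18
Third differences constant at 18.
152 + 18 = 170;  715 + 170 = 885;  2478 + 885 = 3363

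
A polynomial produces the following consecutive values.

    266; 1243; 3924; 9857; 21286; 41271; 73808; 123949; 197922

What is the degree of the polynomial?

Δ: 977, 2681, 5933, 11429, 19985, 32537, 50141, 73973
Δ²: 1704, 3252, 5496, 8556, 12552, 17604, 23832
Δ³: 1548, 2244, 3060, 3996, 5052, 6228
Δ⁴: 696, 816, 936, 1056, 1176
Δ⁵: 120, 120, 120, 120
The fifth differences are constant, so the polynomial has degree 5.

5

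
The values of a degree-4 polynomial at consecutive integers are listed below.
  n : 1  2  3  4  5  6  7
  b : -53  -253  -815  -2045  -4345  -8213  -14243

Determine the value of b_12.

-104333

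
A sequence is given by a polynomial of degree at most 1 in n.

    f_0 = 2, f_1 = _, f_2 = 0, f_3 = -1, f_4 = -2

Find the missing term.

1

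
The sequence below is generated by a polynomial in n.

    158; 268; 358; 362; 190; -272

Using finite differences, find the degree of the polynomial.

4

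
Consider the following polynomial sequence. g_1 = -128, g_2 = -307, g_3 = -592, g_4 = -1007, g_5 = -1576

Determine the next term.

First differences: -179  -285  -415  -569
Second differences: -106  -130  -154
Third differences: -24  -24
Constant third difference = -24, so extend:
-154 − 24 = -178;  -569 − 178 = -747;  -1576 − 747 = -2323

-2323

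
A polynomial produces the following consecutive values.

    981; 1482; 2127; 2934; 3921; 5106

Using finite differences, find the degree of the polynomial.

3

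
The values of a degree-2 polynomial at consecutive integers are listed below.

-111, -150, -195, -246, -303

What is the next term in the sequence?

-366

D1: -39 , -45 , -51 , -57
D2: -6 , -6 , -6
Second differences constant at -6.
-57 − 6 = -63;  -303 − 63 = -366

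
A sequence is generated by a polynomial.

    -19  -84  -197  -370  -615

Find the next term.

D1: -65, -113, -173, -245
D2: -48, -60, -72
D3: -12, -12
Constant third difference = -12, so extend:
-72 − 12 = -84;  -245 − 84 = -329;  -615 − 329 = -944

-944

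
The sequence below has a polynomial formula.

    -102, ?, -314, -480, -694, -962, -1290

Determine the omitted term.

-190

Using the last 5 terms:
-166  -214  -268  -328
-48  -54  -60
-6  -6
Constant third difference = -6.
Extend backward: -48 + 6 = -42;  -166 + 42 = -124;  -314 + 124 = -190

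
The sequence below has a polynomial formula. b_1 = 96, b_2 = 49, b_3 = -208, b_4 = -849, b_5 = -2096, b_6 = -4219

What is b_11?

-40784

D1: -47  -257  -641  -1247  -2123
D2: -210  -384  -606  -876
D3: -174  -222  -270
D4: -48  -48
Fourth differences constant at -48.
-270 − 48 = -318;  -876 − 318 = -1194;  -2123 − 1194 = -3317;  -4219 − 3317 = -7536
-318 − 48 = -366;  -1194 − 366 = -1560;  -3317 − 1560 = -4877;  -7536 − 4877 = -12413
-366 − 48 = -414;  -1560 − 414 = -1974;  -4877 − 1974 = -6851;  -12413 − 6851 = -19264
-414 − 48 = -462;  -1974 − 462 = -2436;  -6851 − 2436 = -9287;  -19264 − 9287 = -28551
-462 − 48 = -510;  -2436 − 510 = -2946;  -9287 − 2946 = -12233;  -28551 − 12233 = -40784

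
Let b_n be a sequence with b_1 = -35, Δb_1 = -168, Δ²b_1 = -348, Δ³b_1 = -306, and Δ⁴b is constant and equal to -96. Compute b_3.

-719

Build the table forward from the leading diagonal:
Fourth differences: -96  -96  -96
Third differences: -306  -402  -498
Second differences: -348  -654  -1056
First differences: -168  -516  -1170
b: -35  -203  -719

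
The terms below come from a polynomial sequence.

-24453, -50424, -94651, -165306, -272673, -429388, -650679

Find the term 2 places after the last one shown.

-1362301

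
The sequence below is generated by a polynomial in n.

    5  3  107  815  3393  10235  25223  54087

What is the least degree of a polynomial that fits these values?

5

-2, 104, 708, 2578, 6842, 14988, 28864
106, 604, 1870, 4264, 8146, 13876
498, 1266, 2394, 3882, 5730
768, 1128, 1488, 1848
360, 360, 360
The fifth differences are constant, so the polynomial has degree 5.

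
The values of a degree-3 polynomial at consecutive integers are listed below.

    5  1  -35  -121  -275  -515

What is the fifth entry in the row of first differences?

Δ: -4, -36, -86, -154, -240
Δ²: -32, -50, -68, -86
Δ³: -18, -18, -18

-240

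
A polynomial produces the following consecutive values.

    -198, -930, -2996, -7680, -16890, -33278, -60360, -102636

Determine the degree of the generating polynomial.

5

D1: -732, -2066, -4684, -9210, -16388, -27082, -42276
D2: -1334, -2618, -4526, -7178, -10694, -15194
D3: -1284, -1908, -2652, -3516, -4500
D4: -624, -744, -864, -984
D5: -120, -120, -120
The fifth differences are constant, so the polynomial has degree 5.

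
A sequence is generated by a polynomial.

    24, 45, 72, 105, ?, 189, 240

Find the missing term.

Using the first 4 terms:
First differences: 21  27  33
Second differences: 6  6
Constant second difference = 6.
Extend forward: 33 + 6 = 39;  105 + 39 = 144

144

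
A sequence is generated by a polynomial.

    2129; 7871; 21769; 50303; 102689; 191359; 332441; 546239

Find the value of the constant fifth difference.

D1: 5742, 13898, 28534, 52386, 88670, 141082, 213798
D2: 8156, 14636, 23852, 36284, 52412, 72716
D3: 6480, 9216, 12432, 16128, 20304
D4: 2736, 3216, 3696, 4176
D5: 480, 480, 480

480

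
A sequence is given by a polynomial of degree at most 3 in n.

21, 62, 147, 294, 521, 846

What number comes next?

D1: 41  85  147  227  325
D2: 44  62  80  98
D3: 18  18  18
The third differences are constant (18).
98 + 18 = 116;  325 + 116 = 441;  846 + 441 = 1287

1287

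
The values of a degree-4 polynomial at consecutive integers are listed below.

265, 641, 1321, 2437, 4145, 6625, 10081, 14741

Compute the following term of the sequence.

First differences: 376, 680, 1116, 1708, 2480, 3456, 4660
Second differences: 304, 436, 592, 772, 976, 1204
Third differences: 132, 156, 180, 204, 228
Fourth differences: 24, 24, 24, 24
The fourth differences are constant (24).
228 + 24 = 252;  1204 + 252 = 1456;  4660 + 1456 = 6116;  14741 + 6116 = 20857

20857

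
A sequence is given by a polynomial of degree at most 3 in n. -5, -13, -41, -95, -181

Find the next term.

-305

D1: -8, -28, -54, -86
D2: -20, -26, -32
D3: -6, -6
Third differences constant at -6.
-32 − 6 = -38;  -86 − 38 = -124;  -181 − 124 = -305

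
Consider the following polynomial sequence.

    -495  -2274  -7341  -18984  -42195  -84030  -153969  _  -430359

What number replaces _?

Using the first 7 terms:
D1: -1779, -5067, -11643, -23211, -41835, -69939
D2: -3288, -6576, -11568, -18624, -28104
D3: -3288, -4992, -7056, -9480
D4: -1704, -2064, -2424
D5: -360, -360
Constant fifth difference = -360.
Extend forward: -2424 − 360 = -2784;  -9480 − 2784 = -12264;  -28104 − 12264 = -40368;  -69939 − 40368 = -110307;  -153969 − 110307 = -264276

-264276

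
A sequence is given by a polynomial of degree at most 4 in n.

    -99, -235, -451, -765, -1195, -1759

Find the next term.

-2475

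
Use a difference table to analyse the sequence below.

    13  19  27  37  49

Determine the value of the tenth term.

139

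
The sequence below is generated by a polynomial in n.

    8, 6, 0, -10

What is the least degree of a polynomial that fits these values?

D1: -2, -6, -10
D2: -4, -4
The second differences are constant, so the polynomial has degree 2.

2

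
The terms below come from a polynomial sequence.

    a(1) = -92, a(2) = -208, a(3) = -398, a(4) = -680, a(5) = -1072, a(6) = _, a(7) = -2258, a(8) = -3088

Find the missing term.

-1592

Using the first 5 terms:
First differences: -116, -190, -282, -392
Second differences: -74, -92, -110
Third differences: -18, -18
Constant third difference = -18.
Extend forward: -110 − 18 = -128;  -392 − 128 = -520;  -1072 − 520 = -1592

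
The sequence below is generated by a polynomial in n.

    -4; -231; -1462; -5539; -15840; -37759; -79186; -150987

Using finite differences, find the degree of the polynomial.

5

-227, -1231, -4077, -10301, -21919, -41427, -71801
-1004, -2846, -6224, -11618, -19508, -30374
-1842, -3378, -5394, -7890, -10866
-1536, -2016, -2496, -2976
-480, -480, -480
The fifth differences are constant, so the polynomial has degree 5.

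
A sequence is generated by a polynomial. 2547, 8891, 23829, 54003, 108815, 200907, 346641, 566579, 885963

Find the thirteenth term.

Δ: 6344, 14938, 30174, 54812, 92092, 145734, 219938, 319384
Δ²: 8594, 15236, 24638, 37280, 53642, 74204, 99446
Δ³: 6642, 9402, 12642, 16362, 20562, 25242
Δ⁴: 2760, 3240, 3720, 4200, 4680
Δ⁵: 480, 480, 480, 480
The fifth differences are constant (480).
4680 + 480 = 5160;  25242 + 5160 = 30402;  99446 + 30402 = 129848;  319384 + 129848 = 449232;  885963 + 449232 = 1335195
5160 + 480 = 5640;  30402 + 5640 = 36042;  129848 + 36042 = 165890;  449232 + 165890 = 615122;  1335195 + 615122 = 1950317
5640 + 480 = 6120;  36042 + 6120 = 42162;  165890 + 42162 = 208052;  615122 + 208052 = 823174;  1950317 + 823174 = 2773491
6120 + 480 = 6600;  42162 + 6600 = 48762;  208052 + 48762 = 256814;  823174 + 256814 = 1079988;  2773491 + 1079988 = 3853479

3853479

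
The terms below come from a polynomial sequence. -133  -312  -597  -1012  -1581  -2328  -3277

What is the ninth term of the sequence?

-5877

D1: -179  -285  -415  -569  -747  -949
D2: -106  -130  -154  -178  -202
D3: -24  -24  -24  -24
Constant third difference = -24, so extend:
-202 − 24 = -226;  -949 − 226 = -1175;  -3277 − 1175 = -4452
-226 − 24 = -250;  -1175 − 250 = -1425;  -4452 − 1425 = -5877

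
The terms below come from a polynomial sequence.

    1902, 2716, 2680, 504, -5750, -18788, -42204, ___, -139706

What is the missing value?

Using the first 7 terms:
Δ: 814  -36  -2176  -6254  -13038  -23416
Δ²: -850  -2140  -4078  -6784  -10378
Δ³: -1290  -1938  -2706  -3594
Δ⁴: -648  -768  -888
Δ⁵: -120  -120
Constant fifth difference = -120.
Extend forward: -888 − 120 = -1008;  -3594 − 1008 = -4602;  -10378 − 4602 = -14980;  -23416 − 14980 = -38396;  -42204 − 38396 = -80600

-80600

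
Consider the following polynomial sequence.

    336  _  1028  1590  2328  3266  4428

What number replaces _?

Using the last 5 terms:
D1: 562, 738, 938, 1162
D2: 176, 200, 224
D3: 24, 24
Constant third difference = 24.
Extend backward: 176 − 24 = 152;  562 − 152 = 410;  1028 − 410 = 618

618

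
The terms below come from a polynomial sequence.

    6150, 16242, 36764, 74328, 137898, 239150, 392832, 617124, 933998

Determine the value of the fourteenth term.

4986918

Δ: 10092  20522  37564  63570  101252  153682  224292  316874
Δ²: 10430  17042  26006  37682  52430  70610  92582
Δ³: 6612  8964  11676  14748  18180  21972
Δ⁴: 2352  2712  3072  3432  3792
Δ⁵: 360  360  360  360
The fifth differences are constant (360).
3792 + 360 = 4152;  21972 + 4152 = 26124;  92582 + 26124 = 118706;  316874 + 118706 = 435580;  933998 + 435580 = 1369578
4152 + 360 = 4512;  26124 + 4512 = 30636;  118706 + 30636 = 149342;  435580 + 149342 = 584922;  1369578 + 584922 = 1954500
4512 + 360 = 4872;  30636 + 4872 = 35508;  149342 + 35508 = 184850;  584922 + 184850 = 769772;  1954500 + 769772 = 2724272
4872 + 360 = 5232;  35508 + 5232 = 40740;  184850 + 40740 = 225590;  769772 + 225590 = 995362;  2724272 + 995362 = 3719634
5232 + 360 = 5592;  40740 + 5592 = 46332;  225590 + 46332 = 271922;  995362 + 271922 = 1267284;  3719634 + 1267284 = 4986918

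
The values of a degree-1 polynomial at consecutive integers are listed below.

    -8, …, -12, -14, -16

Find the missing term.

-10

Using the last 3 terms:
-2, -2
Constant first difference = -2.
Extend backward: -12 + 2 = -10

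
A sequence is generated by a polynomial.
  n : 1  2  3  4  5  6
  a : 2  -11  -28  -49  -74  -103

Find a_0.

-13  -17  -21  -25  -29
-4  -4  -4  -4
The second differences are constant at -4.
Work back: -13 + 4 = -9;  2 + 9 = 11

11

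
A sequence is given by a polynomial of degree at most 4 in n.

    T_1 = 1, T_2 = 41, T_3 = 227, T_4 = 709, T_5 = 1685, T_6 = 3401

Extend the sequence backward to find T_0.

40, 186, 482, 976, 1716
146, 296, 494, 740
150, 198, 246
48, 48
The fourth differences are constant at 48.
Work back: 150 − 48 = 102;  146 − 102 = 44;  40 − 44 = -4;  1 + 4 = 5

5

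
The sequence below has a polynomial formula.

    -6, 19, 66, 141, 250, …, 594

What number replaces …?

Using the first 5 terms:
Δ: 25, 47, 75, 109
Δ²: 22, 28, 34
Δ³: 6, 6
Constant third difference = 6.
Extend forward: 34 + 6 = 40;  109 + 40 = 149;  250 + 149 = 399

399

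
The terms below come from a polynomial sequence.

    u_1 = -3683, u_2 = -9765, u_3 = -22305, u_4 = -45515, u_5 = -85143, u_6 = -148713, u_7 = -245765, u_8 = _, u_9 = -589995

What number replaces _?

-388095

Using the first 7 terms:
Δ: -6082  -12540  -23210  -39628  -63570  -97052
Δ²: -6458  -10670  -16418  -23942  -33482
Δ³: -4212  -5748  -7524  -9540
Δ⁴: -1536  -1776  -2016
Δ⁵: -240  -240
Constant fifth difference = -240.
Extend forward: -2016 − 240 = -2256;  -9540 − 2256 = -11796;  -33482 − 11796 = -45278;  -97052 − 45278 = -142330;  -245765 − 142330 = -388095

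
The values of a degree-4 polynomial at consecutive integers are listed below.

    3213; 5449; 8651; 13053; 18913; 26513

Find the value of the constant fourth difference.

24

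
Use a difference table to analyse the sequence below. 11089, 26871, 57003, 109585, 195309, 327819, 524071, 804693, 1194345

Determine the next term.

1722079

First differences: 15782  30132  52582  85724  132510  196252  280622  389652
Second differences: 14350  22450  33142  46786  63742  84370  109030
Third differences: 8100  10692  13644  16956  20628  24660
Fourth differences: 2592  2952  3312  3672  4032
Fifth differences: 360  360  360  360
Constant fifth difference = 360, so extend:
4032 + 360 = 4392;  24660 + 4392 = 29052;  109030 + 29052 = 138082;  389652 + 138082 = 527734;  1194345 + 527734 = 1722079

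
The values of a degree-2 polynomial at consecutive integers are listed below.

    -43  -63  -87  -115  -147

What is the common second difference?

-4

First differences: -20, -24, -28, -32
Second differences: -4, -4, -4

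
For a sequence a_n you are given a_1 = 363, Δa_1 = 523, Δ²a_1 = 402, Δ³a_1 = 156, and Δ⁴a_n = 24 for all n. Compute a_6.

Build the table forward from the leading diagonal:
Fourth differences: 24  24  24  24  24  24
Third differences: 156  180  204  228  252  276
Second differences: 402  558  738  942  1170  1422
First differences: 523  925  1483  2221  3163  4333
a: 363  886  1811  3294  5515  8678

8678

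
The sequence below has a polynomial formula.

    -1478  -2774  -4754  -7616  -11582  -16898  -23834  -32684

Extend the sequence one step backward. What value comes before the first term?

-692

First differences: -1296  -1980  -2862  -3966  -5316  -6936  -8850
Second differences: -684  -882  -1104  -1350  -1620  -1914
Third differences: -198  -222  -246  -270  -294
Fourth differences: -24  -24  -24  -24
The fourth differences are constant at -24.
Work back: -198 + 24 = -174;  -684 + 174 = -510;  -1296 + 510 = -786;  -1478 + 786 = -692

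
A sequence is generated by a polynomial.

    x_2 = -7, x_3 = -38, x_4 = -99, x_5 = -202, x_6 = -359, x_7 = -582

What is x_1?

6

-31, -61, -103, -157, -223
-30, -42, -54, -66
-12, -12, -12
The third differences are constant at -12.
Work back: -30 + 12 = -18;  -31 + 18 = -13;  -7 + 13 = 6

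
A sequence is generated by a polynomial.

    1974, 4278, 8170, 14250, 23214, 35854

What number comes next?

53058

2304, 3892, 6080, 8964, 12640
1588, 2188, 2884, 3676
600, 696, 792
96, 96
Fourth differences constant at 96.
792 + 96 = 888;  3676 + 888 = 4564;  12640 + 4564 = 17204;  35854 + 17204 = 53058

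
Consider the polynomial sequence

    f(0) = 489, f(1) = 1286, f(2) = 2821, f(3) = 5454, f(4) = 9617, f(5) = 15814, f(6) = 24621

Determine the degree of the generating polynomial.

797, 1535, 2633, 4163, 6197, 8807
738, 1098, 1530, 2034, 2610
360, 432, 504, 576
72, 72, 72
The fourth differences are constant, so the polynomial has degree 4.

4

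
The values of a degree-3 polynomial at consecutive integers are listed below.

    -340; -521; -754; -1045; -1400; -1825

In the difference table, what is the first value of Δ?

-181

First differences: -181, -233, -291, -355, -425
Second differences: -52, -58, -64, -70
Third differences: -6, -6, -6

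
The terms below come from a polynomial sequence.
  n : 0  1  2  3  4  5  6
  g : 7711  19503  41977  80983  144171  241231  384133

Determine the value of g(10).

1746801

D1: 11792, 22474, 39006, 63188, 97060, 142902
D2: 10682, 16532, 24182, 33872, 45842
D3: 5850, 7650, 9690, 11970
D4: 1800, 2040, 2280
D5: 240, 240
Fifth differences constant at 240.
2280 + 240 = 2520;  11970 + 2520 = 14490;  45842 + 14490 = 60332;  142902 + 60332 = 203234;  384133 + 203234 = 587367
2520 + 240 = 2760;  14490 + 2760 = 17250;  60332 + 17250 = 77582;  203234 + 77582 = 280816;  587367 + 280816 = 868183
2760 + 240 = 3000;  17250 + 3000 = 20250;  77582 + 20250 = 97832;  280816 + 97832 = 378648;  868183 + 378648 = 1246831
3000 + 240 = 3240;  20250 + 3240 = 23490;  97832 + 23490 = 121322;  378648 + 121322 = 499970;  1246831 + 499970 = 1746801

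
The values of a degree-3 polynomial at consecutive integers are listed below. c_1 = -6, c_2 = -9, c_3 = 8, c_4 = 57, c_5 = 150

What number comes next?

First differences: -3, 17, 49, 93
Second differences: 20, 32, 44
Third differences: 12, 12
Third differences constant at 12.
44 + 12 = 56;  93 + 56 = 149;  150 + 149 = 299

299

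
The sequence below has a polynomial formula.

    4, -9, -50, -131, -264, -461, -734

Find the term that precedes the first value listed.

1

First differences: -13  -41  -81  -133  -197  -273
Second differences: -28  -40  -52  -64  -76
Third differences: -12  -12  -12  -12
The third differences are constant at -12.
Work back: -28 + 12 = -16;  -13 + 16 = 3;  4 − 3 = 1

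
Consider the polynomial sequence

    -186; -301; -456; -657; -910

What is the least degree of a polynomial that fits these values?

3

Δ: -115, -155, -201, -253
Δ²: -40, -46, -52
Δ³: -6, -6
The third differences are constant, so the polynomial has degree 3.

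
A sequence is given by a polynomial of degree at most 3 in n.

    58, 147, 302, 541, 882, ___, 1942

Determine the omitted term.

Using the first 5 terms:
First differences: 89  155  239  341
Second differences: 66  84  102
Third differences: 18  18
Constant third difference = 18.
Extend forward: 102 + 18 = 120;  341 + 120 = 461;  882 + 461 = 1343

1343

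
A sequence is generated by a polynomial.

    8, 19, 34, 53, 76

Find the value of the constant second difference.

First differences: 11, 15, 19, 23
Second differences: 4, 4, 4

4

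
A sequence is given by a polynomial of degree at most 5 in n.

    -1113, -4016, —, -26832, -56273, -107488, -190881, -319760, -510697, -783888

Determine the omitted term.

-11305

Using the last 7 terms:
-29441, -51215, -83393, -128879, -190937, -273191
-21774, -32178, -45486, -62058, -82254
-10404, -13308, -16572, -20196
-2904, -3264, -3624
-360, -360
Constant fifth difference = -360.
Extend backward: -2904 + 360 = -2544;  -10404 + 2544 = -7860;  -21774 + 7860 = -13914;  -29441 + 13914 = -15527;  -26832 + 15527 = -11305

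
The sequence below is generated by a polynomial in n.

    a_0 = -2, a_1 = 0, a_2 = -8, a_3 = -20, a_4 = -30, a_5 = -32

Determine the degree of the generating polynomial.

3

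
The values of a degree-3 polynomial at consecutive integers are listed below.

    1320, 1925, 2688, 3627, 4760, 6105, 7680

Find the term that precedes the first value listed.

855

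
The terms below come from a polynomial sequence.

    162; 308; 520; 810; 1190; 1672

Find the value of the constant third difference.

12

First differences: 146, 212, 290, 380, 482
Second differences: 66, 78, 90, 102
Third differences: 12, 12, 12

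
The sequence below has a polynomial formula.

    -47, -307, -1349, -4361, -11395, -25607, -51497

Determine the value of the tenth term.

Δ: -260, -1042, -3012, -7034, -14212, -25890
Δ²: -782, -1970, -4022, -7178, -11678
Δ³: -1188, -2052, -3156, -4500
Δ⁴: -864, -1104, -1344
Δ⁵: -240, -240
Constant fifth difference = -240, so extend:
-1344 − 240 = -1584;  -4500 − 1584 = -6084;  -11678 − 6084 = -17762;  -25890 − 17762 = -43652;  -51497 − 43652 = -95149
-1584 − 240 = -1824;  -6084 − 1824 = -7908;  -17762 − 7908 = -25670;  -43652 − 25670 = -69322;  -95149 − 69322 = -164471
-1824 − 240 = -2064;  -7908 − 2064 = -9972;  -25670 − 9972 = -35642;  -69322 − 35642 = -104964;  -164471 − 104964 = -269435

-269435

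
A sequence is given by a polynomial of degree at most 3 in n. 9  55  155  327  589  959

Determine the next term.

1455

D1: 46, 100, 172, 262, 370
D2: 54, 72, 90, 108
D3: 18, 18, 18
Third differences constant at 18.
108 + 18 = 126;  370 + 126 = 496;  959 + 496 = 1455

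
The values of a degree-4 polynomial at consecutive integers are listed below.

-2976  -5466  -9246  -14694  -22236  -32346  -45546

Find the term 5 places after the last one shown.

D1: -2490, -3780, -5448, -7542, -10110, -13200
D2: -1290, -1668, -2094, -2568, -3090
D3: -378, -426, -474, -522
D4: -48, -48, -48
The fourth differences are constant (-48).
-522 − 48 = -570;  -3090 − 570 = -3660;  -13200 − 3660 = -16860;  -45546 − 16860 = -62406
-570 − 48 = -618;  -3660 − 618 = -4278;  -16860 − 4278 = -21138;  -62406 − 21138 = -83544
-618 − 48 = -666;  -4278 − 666 = -4944;  -21138 − 4944 = -26082;  -83544 − 26082 = -109626
-666 − 48 = -714;  -4944 − 714 = -5658;  -26082 − 5658 = -31740;  -109626 − 31740 = -141366
-714 − 48 = -762;  -5658 − 762 = -6420;  -31740 − 6420 = -38160;  -141366 − 38160 = -179526

-179526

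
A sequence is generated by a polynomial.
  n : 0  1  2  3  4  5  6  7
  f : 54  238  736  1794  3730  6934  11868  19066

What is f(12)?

D1: 184  498  1058  1936  3204  4934  7198
D2: 314  560  878  1268  1730  2264
D3: 246  318  390  462  534
D4: 72  72  72  72
Fourth differences constant at 72.
534 + 72 = 606;  2264 + 606 = 2870;  7198 + 2870 = 10068;  19066 + 10068 = 29134
606 + 72 = 678;  2870 + 678 = 3548;  10068 + 3548 = 13616;  29134 + 13616 = 42750
678 + 72 = 750;  3548 + 750 = 4298;  13616 + 4298 = 17914;  42750 + 17914 = 60664
750 + 72 = 822;  4298 + 822 = 5120;  17914 + 5120 = 23034;  60664 + 23034 = 83698
822 + 72 = 894;  5120 + 894 = 6014;  23034 + 6014 = 29048;  83698 + 29048 = 112746

112746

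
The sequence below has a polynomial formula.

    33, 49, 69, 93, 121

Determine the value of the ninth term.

273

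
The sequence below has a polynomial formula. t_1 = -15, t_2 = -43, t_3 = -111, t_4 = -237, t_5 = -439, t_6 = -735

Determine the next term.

-1143

-28, -68, -126, -202, -296
-40, -58, -76, -94
-18, -18, -18
Third differences constant at -18.
-94 − 18 = -112;  -296 − 112 = -408;  -735 − 408 = -1143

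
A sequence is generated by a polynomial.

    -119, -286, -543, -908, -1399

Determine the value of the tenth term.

-6374

Δ: -167, -257, -365, -491
Δ²: -90, -108, -126
Δ³: -18, -18
Constant third difference = -18, so extend:
-126 − 18 = -144;  -491 − 144 = -635;  -1399 − 635 = -2034
-144 − 18 = -162;  -635 − 162 = -797;  -2034 − 797 = -2831
-162 − 18 = -180;  -797 − 180 = -977;  -2831 − 977 = -3808
-180 − 18 = -198;  -977 − 198 = -1175;  -3808 − 1175 = -4983
-198 − 18 = -216;  -1175 − 216 = -1391;  -4983 − 1391 = -6374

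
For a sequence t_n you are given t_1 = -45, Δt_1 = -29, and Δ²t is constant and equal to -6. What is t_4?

-150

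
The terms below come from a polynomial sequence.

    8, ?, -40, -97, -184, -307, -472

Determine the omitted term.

-7

Using the last 5 terms:
First differences: -57  -87  -123  -165
Second differences: -30  -36  -42
Third differences: -6  -6
Constant third difference = -6.
Extend backward: -30 + 6 = -24;  -57 + 24 = -33;  -40 + 33 = -7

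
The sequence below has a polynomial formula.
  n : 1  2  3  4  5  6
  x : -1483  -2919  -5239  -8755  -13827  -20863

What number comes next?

-30319

-1436  -2320  -3516  -5072  -7036
-884  -1196  -1556  -1964
-312  -360  -408
-48  -48
The fourth differences are constant (-48).
-408 − 48 = -456;  -1964 − 456 = -2420;  -7036 − 2420 = -9456;  -20863 − 9456 = -30319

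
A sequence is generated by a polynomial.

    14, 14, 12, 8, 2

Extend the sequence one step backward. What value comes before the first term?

12

Δ: 0  -2  -4  -6
Δ²: -2  -2  -2
The second differences are constant at -2.
Work back: 0 + 2 = 2;  14 − 2 = 12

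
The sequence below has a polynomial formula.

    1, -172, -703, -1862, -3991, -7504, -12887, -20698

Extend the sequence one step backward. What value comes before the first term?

14

First differences: -173, -531, -1159, -2129, -3513, -5383, -7811
Second differences: -358, -628, -970, -1384, -1870, -2428
Third differences: -270, -342, -414, -486, -558
Fourth differences: -72, -72, -72, -72
The fourth differences are constant at -72.
Work back: -270 + 72 = -198;  -358 + 198 = -160;  -173 + 160 = -13;  1 + 13 = 14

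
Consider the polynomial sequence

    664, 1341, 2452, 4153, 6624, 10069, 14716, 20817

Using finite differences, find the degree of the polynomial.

4

Δ: 677, 1111, 1701, 2471, 3445, 4647, 6101
Δ²: 434, 590, 770, 974, 1202, 1454
Δ³: 156, 180, 204, 228, 252
Δ⁴: 24, 24, 24, 24
The fourth differences are constant, so the polynomial has degree 4.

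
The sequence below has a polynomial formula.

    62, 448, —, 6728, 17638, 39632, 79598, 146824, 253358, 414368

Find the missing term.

2054

Using the last 7 terms:
First differences: 10910  21994  39966  67226  106534  161010
Second differences: 11084  17972  27260  39308  54476
Third differences: 6888  9288  12048  15168
Fourth differences: 2400  2760  3120
Fifth differences: 360  360
Constant fifth difference = 360.
Extend backward: 2400 − 360 = 2040;  6888 − 2040 = 4848;  11084 − 4848 = 6236;  10910 − 6236 = 4674;  6728 − 4674 = 2054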